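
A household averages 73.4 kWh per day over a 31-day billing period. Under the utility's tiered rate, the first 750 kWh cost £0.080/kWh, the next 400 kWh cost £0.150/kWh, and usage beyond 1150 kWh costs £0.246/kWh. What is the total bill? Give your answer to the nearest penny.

£396.85

Usage = 73.4 kWh/day × 31 days = 2275.4 kWh
First 750 kWh × £0.080 = £60.00
Next 400 kWh × £0.150 = £60.00
Remaining 1125.4 kWh × £0.246 = £276.85
Total = £396.85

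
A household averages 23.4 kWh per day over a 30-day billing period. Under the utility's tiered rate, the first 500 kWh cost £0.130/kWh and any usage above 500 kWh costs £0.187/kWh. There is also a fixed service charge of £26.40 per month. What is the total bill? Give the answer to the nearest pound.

£129

Usage = 23.4 kWh/day × 30 days = 702 kWh
First 500 kWh × £0.130 = £65.00
Remaining 202 kWh × £0.187 = £37.77
Energy charge = £102.77; + service £26.40 = £129.17 ≈ £129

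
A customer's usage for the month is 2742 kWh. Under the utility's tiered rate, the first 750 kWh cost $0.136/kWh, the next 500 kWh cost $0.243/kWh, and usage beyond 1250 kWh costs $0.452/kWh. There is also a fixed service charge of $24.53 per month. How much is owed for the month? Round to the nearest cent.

$922.41

First 750 kWh × $0.136 = $102.00
Next 500 kWh × $0.243 = $121.50
Remaining 1492 kWh × $0.452 = $674.38
Energy charge = $897.88; + service $24.53 = $922.41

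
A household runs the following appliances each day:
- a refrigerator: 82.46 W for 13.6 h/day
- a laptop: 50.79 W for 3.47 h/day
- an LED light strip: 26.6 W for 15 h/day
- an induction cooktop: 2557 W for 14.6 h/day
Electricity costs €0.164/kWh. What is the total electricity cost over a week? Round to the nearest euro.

refrigerator: 82.46 W × 13.6 h × 7 d = 7,850 Wh = 7.85 kWh
laptop: 50.79 W × 3.47 h × 7 d = 1,234 Wh = 1.234 kWh
LED light strip: 26.6 W × 15 h × 7 d = 2,793 Wh = 2.793 kWh
induction cooktop: 2557 W × 14.6 h × 7 d = 261,325 Wh = 261.3 kWh
Total energy = 7.85 + 1.234 + 2.793 + 261.3 = 273.2 kWh
Cost = 273.2 kWh × €0.164 = €44.81 ≈ €45

€45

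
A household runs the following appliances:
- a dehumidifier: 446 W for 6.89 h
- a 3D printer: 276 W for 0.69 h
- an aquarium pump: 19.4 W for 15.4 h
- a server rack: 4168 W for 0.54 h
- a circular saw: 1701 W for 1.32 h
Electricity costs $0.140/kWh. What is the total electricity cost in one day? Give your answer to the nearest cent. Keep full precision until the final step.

$1.13

dehumidifier: 446 W × 6.89 h = 3,073 Wh = 3.073 kWh
3D printer: 276 W × 0.69 h = 190 Wh = 0.1904 kWh
aquarium pump: 19.4 W × 15.4 h = 299 Wh = 0.2988 kWh
server rack: 4168 W × 0.54 h = 2,251 Wh = 2.251 kWh
circular saw: 1701 W × 1.32 h = 2,245 Wh = 2.245 kWh
Total energy = 3.073 + 0.1904 + 0.2988 + 2.251 + 2.245 = 8.058 kWh
Cost = 8.058 kWh × $0.140 = $1.13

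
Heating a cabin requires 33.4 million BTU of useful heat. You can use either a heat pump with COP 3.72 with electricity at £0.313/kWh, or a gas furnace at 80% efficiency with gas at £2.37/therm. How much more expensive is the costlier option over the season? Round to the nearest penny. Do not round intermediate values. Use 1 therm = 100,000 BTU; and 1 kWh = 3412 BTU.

Heat load = 33.4 × 10⁶ BTU = 33,400,000 BTU
Gas: input = 33,400,000 / 0.80 = 41,750,000 BTU = 417.5 therm → 417.5 × £2.37 = £989.48
Heat pump: 33,400,000 BTU / 3412 = 9,789 kWh heat; / 3.72 = 2,631 kWh in → × £0.313 = £823.64
Difference = |£989.48 − £823.64| = £165.83

£165.83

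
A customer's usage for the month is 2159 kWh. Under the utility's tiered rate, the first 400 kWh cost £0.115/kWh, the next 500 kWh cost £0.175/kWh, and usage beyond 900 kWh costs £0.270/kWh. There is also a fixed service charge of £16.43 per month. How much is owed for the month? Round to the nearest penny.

First 400 kWh × £0.115 = £46.00
Next 500 kWh × £0.175 = £87.50
Remaining 1259 kWh × £0.270 = £339.93
Energy charge = £473.43; + service £16.43 = £489.86

£489.86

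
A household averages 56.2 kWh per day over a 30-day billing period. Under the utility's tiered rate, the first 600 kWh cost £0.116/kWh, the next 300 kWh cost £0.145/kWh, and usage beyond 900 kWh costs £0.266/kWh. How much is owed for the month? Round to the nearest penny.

Usage = 56.2 kWh/day × 30 days = 1686 kWh
First 600 kWh × £0.116 = £69.60
Next 300 kWh × £0.145 = £43.50
Remaining 786 kWh × £0.266 = £209.08
Total = £322.18

£322.18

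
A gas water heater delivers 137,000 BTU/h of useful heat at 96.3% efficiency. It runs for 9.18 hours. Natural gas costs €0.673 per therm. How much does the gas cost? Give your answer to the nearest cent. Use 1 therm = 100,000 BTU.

€8.79

Heat delivered = 137,000 BTU/h × 9.18 h = 1,257,660 BTU
Gas input = 1,257,660 / 0.963 = 1,305,981 BTU
= 1,305,981 / 100,000 = 13.06 therm
Cost = 13.06 × €0.673/therm = €8.79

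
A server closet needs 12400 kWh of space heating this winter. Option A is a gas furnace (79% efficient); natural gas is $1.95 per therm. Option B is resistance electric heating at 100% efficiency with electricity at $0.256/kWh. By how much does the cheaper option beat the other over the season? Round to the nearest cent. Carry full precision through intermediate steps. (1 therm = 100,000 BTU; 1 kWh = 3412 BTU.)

$2130.07

Heat load = 12400 kWh × 3412 = 42,308,800 BTU
Gas: input = 42,308,800 / 0.79 = 53,555,443 BTU = 535.6 therm → 535.6 × $1.95 = $1,044.33
Electric: 42,308,800 BTU / 3412 = 12,400 kWh → × $0.256 = $3,174.40
Difference = |$1,044.33 − $3,174.40| = $2,130.07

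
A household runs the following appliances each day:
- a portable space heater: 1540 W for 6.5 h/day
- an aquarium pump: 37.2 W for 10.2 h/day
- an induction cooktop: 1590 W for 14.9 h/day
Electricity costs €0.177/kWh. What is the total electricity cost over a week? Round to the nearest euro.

portable space heater: 1540 W × 6.5 h × 7 d = 70,070 Wh = 70.07 kWh
aquarium pump: 37.2 W × 10.2 h × 7 d = 2,656 Wh = 2.656 kWh
induction cooktop: 1590 W × 14.9 h × 7 d = 165,837 Wh = 165.8 kWh
Total energy = 70.07 + 2.656 + 165.8 = 238.6 kWh
Cost = 238.6 kWh × €0.177 = €42.23 ≈ €42

€42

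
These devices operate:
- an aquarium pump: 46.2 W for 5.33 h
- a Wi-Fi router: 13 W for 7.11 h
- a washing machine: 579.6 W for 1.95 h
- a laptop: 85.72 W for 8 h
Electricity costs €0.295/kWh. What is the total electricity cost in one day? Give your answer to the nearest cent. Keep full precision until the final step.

aquarium pump: 46.2 W × 5.33 h = 246 Wh = 0.2462 kWh
Wi-Fi router: 13 W × 7.11 h = 92 Wh = 0.09243 kWh
washing machine: 579.6 W × 1.95 h = 1,130 Wh = 1.13 kWh
laptop: 85.72 W × 8 h = 686 Wh = 0.6858 kWh
Total energy = 0.2462 + 0.09243 + 1.13 + 0.6858 = 2.155 kWh
Cost = 2.155 kWh × €0.295 = €0.64

€0.64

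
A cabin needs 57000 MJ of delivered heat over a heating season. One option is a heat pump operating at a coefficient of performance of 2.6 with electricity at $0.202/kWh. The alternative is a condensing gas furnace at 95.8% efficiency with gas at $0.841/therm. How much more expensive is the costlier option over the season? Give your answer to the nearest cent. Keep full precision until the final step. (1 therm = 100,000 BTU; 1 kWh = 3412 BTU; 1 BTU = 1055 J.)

Heat load = 57000 MJ = 57,000,000,000 J / 1055 = 54,028,436 BTU
Gas: input = 54,028,436 / 0.958 = 56,397,115 BTU = 564 therm → 564 × $0.841 = $474.30
Heat pump: 54,028,436 BTU / 3412 = 15,830 kWh heat; / 2.6 = 6,090 kWh in → × $0.202 = $1,230.24
Difference = |$474.30 − $1,230.24| = $755.94

$755.94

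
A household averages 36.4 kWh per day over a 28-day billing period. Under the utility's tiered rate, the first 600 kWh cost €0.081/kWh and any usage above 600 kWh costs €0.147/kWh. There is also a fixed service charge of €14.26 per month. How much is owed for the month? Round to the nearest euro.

Usage = 36.4 kWh/day × 28 days = 1019.2 kWh
First 600 kWh × €0.081 = €48.60
Remaining 419.2 kWh × €0.147 = €61.62
Energy charge = €110.22; + service €14.26 = €124.48 ≈ €124

€124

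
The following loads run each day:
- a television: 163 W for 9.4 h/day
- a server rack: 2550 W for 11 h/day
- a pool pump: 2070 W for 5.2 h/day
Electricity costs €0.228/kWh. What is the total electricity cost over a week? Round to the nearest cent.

television: 163 W × 9.4 h × 7 d = 10,725 Wh = 10.73 kWh
server rack: 2550 W × 11 h × 7 d = 196,350 Wh = 196.3 kWh
pool pump: 2070 W × 5.2 h × 7 d = 75,348 Wh = 75.35 kWh
Total energy = 10.73 + 196.3 + 75.35 = 282.4 kWh
Cost = 282.4 kWh × €0.228 = €64.39

€64.39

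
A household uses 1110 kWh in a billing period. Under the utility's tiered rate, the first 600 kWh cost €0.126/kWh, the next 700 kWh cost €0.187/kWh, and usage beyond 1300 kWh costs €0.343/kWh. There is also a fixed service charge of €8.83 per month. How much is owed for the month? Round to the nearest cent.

First 600 kWh × €0.126 = €75.60
Next 510 kWh × €0.187 = €95.37
Remaining tier: 0 kWh (not reached)
Energy charge = €170.97; + service €8.83 = €179.80

€179.80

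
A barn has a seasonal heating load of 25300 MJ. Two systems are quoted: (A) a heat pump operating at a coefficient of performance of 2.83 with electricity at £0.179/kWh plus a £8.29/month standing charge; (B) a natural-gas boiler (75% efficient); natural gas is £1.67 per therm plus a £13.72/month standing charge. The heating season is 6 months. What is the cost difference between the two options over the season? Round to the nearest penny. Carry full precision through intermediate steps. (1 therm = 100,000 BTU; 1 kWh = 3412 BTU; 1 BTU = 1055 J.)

Heat load = 25300 MJ = 25,300,000,000 J / 1055 = 23,981,043 BTU
Gas: input = 23,981,043 / 0.75 = 31,974,724 BTU = 319.7 therm → 319.7 × £1.67 = £533.98; + 6 × £13.72 standing = £616.30
Heat pump: 23,981,043 BTU / 3412 = 7,028 kWh heat; / 2.83 = 2,484 kWh in → × £0.179 = £444.56; + 6 × £8.29 standing = £494.30
Difference = |£616.30 − £494.30| = £122.00

£122.00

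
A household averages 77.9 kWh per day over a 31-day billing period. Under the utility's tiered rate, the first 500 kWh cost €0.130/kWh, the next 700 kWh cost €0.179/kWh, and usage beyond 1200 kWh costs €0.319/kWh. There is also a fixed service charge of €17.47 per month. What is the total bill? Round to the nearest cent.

€595.32

Usage = 77.9 kWh/day × 31 days = 2414.9 kWh
First 500 kWh × €0.130 = €65.00
Next 700 kWh × €0.179 = €125.30
Remaining 1214.9 kWh × €0.319 = €387.55
Energy charge = €577.85; + service €17.47 = €595.32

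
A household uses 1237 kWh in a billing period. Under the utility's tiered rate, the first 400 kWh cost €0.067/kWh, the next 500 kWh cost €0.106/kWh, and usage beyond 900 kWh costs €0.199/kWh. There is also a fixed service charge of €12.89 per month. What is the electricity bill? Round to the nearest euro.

€160

First 400 kWh × €0.067 = €26.80
Next 500 kWh × €0.106 = €53.00
Remaining 337 kWh × €0.199 = €67.06
Energy charge = €146.86; + service €12.89 = €159.75 ≈ €160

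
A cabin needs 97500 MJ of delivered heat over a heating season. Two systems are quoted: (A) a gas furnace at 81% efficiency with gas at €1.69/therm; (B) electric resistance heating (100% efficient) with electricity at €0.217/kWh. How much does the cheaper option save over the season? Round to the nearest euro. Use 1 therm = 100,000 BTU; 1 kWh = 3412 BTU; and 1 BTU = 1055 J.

€3949

Heat load = 97500 MJ = 97,500,000,000 J / 1055 = 92,417,062 BTU
Gas: input = 92,417,062 / 0.810 = 114,095,138 BTU = 1,141 therm → 1,141 × €1.69 = €1,928.21
Electric: 92,417,062 BTU / 3412 = 27,090 kWh → × €0.217 = €5,877.64
Difference = |€1,928.21 − €5,877.64| = €3,949.43 ≈ €3949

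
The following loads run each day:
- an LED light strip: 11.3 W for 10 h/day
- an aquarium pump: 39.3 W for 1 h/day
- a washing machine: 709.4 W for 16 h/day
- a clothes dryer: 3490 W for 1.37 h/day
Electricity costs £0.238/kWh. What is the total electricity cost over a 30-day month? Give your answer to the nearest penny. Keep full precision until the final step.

LED light strip: 11.3 W × 10 h × 30 d = 3,390 Wh = 3.39 kWh
aquarium pump: 39.3 W × 1 h × 30 d = 1,179 Wh = 1.179 kWh
washing machine: 709.4 W × 16 h × 30 d = 340,512 Wh = 340.5 kWh
clothes dryer: 3490 W × 1.37 h × 30 d = 143,439 Wh = 143.4 kWh
Total energy = 3.39 + 1.179 + 340.5 + 143.4 = 488.5 kWh
Cost = 488.5 kWh × £0.238 = £116.27

£116.27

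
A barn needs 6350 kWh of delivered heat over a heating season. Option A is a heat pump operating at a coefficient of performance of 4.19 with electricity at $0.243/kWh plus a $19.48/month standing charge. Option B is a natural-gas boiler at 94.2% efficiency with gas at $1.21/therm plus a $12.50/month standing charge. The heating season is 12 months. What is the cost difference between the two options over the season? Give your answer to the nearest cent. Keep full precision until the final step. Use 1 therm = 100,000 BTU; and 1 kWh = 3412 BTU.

Heat load = 6350 kWh × 3412 = 21,666,200 BTU
Gas: input = 21,666,200 / 0.942 = 23,000,212 BTU = 230 therm → 230 × $1.21 = $278.30; + 12 × $12.50 standing = $428.30
Heat pump: 21,666,200 BTU / 3412 = 6,350 kWh heat; / 4.19 = 1,516 kWh in → × $0.243 = $368.27; + 12 × $19.48 standing = $602.03
Difference = |$428.30 − $602.03| = $173.73

$173.73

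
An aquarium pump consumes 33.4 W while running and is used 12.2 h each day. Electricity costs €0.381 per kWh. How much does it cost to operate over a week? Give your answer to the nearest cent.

€1.09

Energy = 33.4 W × 12.2 h/day × 7 days = 2,852 Wh = 2.852 kWh
Cost = 2.852 kWh × €0.381/kWh = €1.09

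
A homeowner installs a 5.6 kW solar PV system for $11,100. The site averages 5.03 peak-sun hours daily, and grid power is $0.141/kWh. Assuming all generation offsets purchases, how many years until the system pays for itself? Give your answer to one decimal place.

7.7 years

Daily generation = 5.6 kW × 5.03 h = 28.17 kWh
Annual generation = 28.17 × 365 = 10281 kWh
Annual savings = 10281 × $0.141 = $1,449.67
Payback = $11,100 / $1,449.67 = 7.66 years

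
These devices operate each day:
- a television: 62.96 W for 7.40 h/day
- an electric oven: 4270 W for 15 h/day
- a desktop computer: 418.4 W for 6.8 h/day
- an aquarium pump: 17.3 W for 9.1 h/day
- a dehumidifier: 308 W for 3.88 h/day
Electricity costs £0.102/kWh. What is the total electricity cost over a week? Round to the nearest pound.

£49

television: 62.96 W × 7.40 h × 7 d = 3,261 Wh = 3.261 kWh
electric oven: 4270 W × 15 h × 7 d = 448,350 Wh = 448.4 kWh
desktop computer: 418.4 W × 6.8 h × 7 d = 19,916 Wh = 19.92 kWh
aquarium pump: 17.3 W × 9.1 h × 7 d = 1,102 Wh = 1.102 kWh
dehumidifier: 308 W × 3.88 h × 7 d = 8,365 Wh = 8.365 kWh
Total energy = 3.261 + 448.4 + 19.92 + 1.102 + 8.365 = 481 kWh
Cost = 481 kWh × £0.102 = £49.06 ≈ £49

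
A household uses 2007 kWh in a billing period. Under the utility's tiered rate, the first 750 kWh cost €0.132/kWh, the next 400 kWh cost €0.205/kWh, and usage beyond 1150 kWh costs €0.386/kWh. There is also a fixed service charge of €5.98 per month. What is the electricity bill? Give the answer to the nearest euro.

First 750 kWh × €0.132 = €99.00
Next 400 kWh × €0.205 = €82.00
Remaining 857 kWh × €0.386 = €330.80
Energy charge = €511.80; + service €5.98 = €517.78 ≈ €518

€518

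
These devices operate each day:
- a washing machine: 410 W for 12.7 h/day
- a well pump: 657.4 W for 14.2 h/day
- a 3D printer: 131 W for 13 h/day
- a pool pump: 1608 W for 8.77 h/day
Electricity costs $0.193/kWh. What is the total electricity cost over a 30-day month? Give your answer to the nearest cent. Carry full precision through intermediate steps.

$175.71

washing machine: 410 W × 12.7 h × 30 d = 156,210 Wh = 156.2 kWh
well pump: 657.4 W × 14.2 h × 30 d = 280,052 Wh = 280.1 kWh
3D printer: 131 W × 13 h × 30 d = 51,090 Wh = 51.09 kWh
pool pump: 1608 W × 8.77 h × 30 d = 423,065 Wh = 423.1 kWh
Total energy = 156.2 + 280.1 + 51.09 + 423.1 = 910.4 kWh
Cost = 910.4 kWh × $0.193 = $175.71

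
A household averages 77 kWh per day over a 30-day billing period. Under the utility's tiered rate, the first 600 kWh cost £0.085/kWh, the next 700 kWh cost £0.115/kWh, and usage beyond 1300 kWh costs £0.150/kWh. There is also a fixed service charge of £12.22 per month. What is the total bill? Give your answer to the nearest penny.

Usage = 77 kWh/day × 30 days = 2310 kWh
First 600 kWh × £0.085 = £51.00
Next 700 kWh × £0.115 = £80.50
Remaining 1010 kWh × £0.150 = £151.50
Energy charge = £283.00; + service £12.22 = £295.22

£295.22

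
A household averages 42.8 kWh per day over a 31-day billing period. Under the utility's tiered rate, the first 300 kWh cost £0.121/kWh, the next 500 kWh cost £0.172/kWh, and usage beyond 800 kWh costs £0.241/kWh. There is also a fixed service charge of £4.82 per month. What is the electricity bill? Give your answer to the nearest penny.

£254.08

Usage = 42.8 kWh/day × 31 days = 1326.8 kWh
First 300 kWh × £0.121 = £36.30
Next 500 kWh × £0.172 = £86.00
Remaining 526.8 kWh × £0.241 = £126.96
Energy charge = £249.26; + service £4.82 = £254.08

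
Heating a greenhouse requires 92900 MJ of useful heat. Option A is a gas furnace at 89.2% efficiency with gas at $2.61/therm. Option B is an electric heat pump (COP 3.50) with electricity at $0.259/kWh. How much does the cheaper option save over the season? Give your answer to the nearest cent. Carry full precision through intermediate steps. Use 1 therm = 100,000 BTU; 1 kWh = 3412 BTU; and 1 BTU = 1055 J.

$666.76

Heat load = 92900 MJ = 92,900,000,000 J / 1055 = 88,056,872 BTU
Gas: input = 88,056,872 / 0.892 = 98,718,466 BTU = 987.2 therm → 987.2 × $2.61 = $2,576.55
Heat pump: 88,056,872 BTU / 3412 = 25,810 kWh heat; / 3.50 = 7,374 kWh in → × $0.259 = $1,909.79
Difference = |$2,576.55 − $1,909.79| = $666.76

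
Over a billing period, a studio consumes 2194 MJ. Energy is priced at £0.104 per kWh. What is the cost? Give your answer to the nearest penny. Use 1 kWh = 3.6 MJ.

£63.38

2194 MJ × (0.27778 kWh/MJ) = 609.4 kWh
Cost = 609.4 kWh × £0.104/kWh = £63.38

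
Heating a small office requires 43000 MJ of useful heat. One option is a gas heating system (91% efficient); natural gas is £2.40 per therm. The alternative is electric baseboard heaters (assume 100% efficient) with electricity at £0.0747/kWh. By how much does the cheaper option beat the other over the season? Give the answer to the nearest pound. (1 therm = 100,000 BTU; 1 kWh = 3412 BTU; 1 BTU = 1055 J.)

Heat load = 43000 MJ = 43,000,000,000 J / 1055 = 40,758,294 BTU
Gas: input = 40,758,294 / 0.91 = 44,789,334 BTU = 447.9 therm → 447.9 × £2.40 = £1,074.94
Electric: 40,758,294 BTU / 3412 = 11,950 kWh → × £0.0747 = £892.33
Difference = |£1,074.94 − £892.33| = £182.61 ≈ £183

£183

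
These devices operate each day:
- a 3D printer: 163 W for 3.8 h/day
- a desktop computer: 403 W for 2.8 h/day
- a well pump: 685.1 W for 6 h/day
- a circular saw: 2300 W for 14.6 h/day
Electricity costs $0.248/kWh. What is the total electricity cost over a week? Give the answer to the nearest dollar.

$68

3D printer: 163 W × 3.8 h × 7 d = 4,336 Wh = 4.336 kWh
desktop computer: 403 W × 2.8 h × 7 d = 7,899 Wh = 7.899 kWh
well pump: 685.1 W × 6 h × 7 d = 28,774 Wh = 28.77 kWh
circular saw: 2300 W × 14.6 h × 7 d = 235,060 Wh = 235.1 kWh
Total energy = 4.336 + 7.899 + 28.77 + 235.1 = 276.1 kWh
Cost = 276.1 kWh × $0.248 = $68.47 ≈ $68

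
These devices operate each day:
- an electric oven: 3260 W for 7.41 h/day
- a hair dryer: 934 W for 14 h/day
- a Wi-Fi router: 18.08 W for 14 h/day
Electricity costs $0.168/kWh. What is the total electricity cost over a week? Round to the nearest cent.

electric oven: 3260 W × 7.41 h × 7 d = 169,096 Wh = 169.1 kWh
hair dryer: 934 W × 14 h × 7 d = 91,532 Wh = 91.53 kWh
Wi-Fi router: 18.08 W × 14 h × 7 d = 1,772 Wh = 1.772 kWh
Total energy = 169.1 + 91.53 + 1.772 = 262.4 kWh
Cost = 262.4 kWh × $0.168 = $44.08

$44.08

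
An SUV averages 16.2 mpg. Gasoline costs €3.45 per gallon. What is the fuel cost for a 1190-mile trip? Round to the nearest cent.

€253.43

Fuel = 1190 mi / 16.2 mpg = 73.46 gal
Cost = 73.46 gal × €3.45/gal = €253.43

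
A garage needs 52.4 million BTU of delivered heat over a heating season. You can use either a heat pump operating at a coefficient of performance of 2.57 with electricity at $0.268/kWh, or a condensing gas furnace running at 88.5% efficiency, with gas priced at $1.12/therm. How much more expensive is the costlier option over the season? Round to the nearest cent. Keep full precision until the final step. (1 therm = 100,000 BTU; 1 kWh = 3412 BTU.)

Heat load = 52.4 × 10⁶ BTU = 52,400,000 BTU
Gas: input = 52,400,000 / 0.885 = 59,209,040 BTU = 592.1 therm → 592.1 × $1.12 = $663.14
Heat pump: 52,400,000 BTU / 3412 = 15,360 kWh heat; / 2.57 = 5,976 kWh in → × $0.268 = $1,601.49
Difference = |$663.14 − $1,601.49| = $938.35

$938.35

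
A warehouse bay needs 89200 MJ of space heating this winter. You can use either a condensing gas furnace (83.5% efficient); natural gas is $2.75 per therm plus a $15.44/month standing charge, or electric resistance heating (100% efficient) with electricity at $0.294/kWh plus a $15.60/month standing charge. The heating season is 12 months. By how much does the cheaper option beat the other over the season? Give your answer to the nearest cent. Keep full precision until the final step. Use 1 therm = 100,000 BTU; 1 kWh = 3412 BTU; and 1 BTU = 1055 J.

Heat load = 89200 MJ = 89,200,000,000 J / 1055 = 84,549,763 BTU
Gas: input = 84,549,763 / 0.835 = 101,257,201 BTU = 1,013 therm → 1,013 × $2.75 = $2,784.57; + 12 × $15.44 standing = $2,969.85
Electric: 84,549,763 BTU / 3412 = 24,780 kWh → × $0.294 = $7,285.35; + 12 × $15.60 standing = $7,472.55
Difference = |$2,969.85 − $7,472.55| = $4,502.70

$4502.70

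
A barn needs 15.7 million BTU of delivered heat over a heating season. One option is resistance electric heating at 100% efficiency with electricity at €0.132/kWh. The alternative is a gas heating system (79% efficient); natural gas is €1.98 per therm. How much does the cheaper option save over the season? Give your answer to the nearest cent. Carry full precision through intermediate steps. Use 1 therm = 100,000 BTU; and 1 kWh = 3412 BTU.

Heat load = 15.7 × 10⁶ BTU = 15,700,000 BTU
Gas: input = 15,700,000 / 0.790 = 19,873,418 BTU = 198.7 therm → 198.7 × €1.98 = €393.49
Electric: 15,700,000 BTU / 3412 = 4,601 kWh → × €0.132 = €607.39
Difference = |€393.49 − €607.39| = €213.89

€213.89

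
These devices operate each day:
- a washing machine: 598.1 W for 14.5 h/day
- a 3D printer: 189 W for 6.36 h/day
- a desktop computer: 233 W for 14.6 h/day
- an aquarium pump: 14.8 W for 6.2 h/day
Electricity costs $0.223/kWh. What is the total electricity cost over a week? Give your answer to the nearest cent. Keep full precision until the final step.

$20.87

washing machine: 598.1 W × 14.5 h × 7 d = 60,707 Wh = 60.71 kWh
3D printer: 189 W × 6.36 h × 7 d = 8,414 Wh = 8.414 kWh
desktop computer: 233 W × 14.6 h × 7 d = 23,813 Wh = 23.81 kWh
aquarium pump: 14.8 W × 6.2 h × 7 d = 642 Wh = 0.6423 kWh
Total energy = 60.71 + 8.414 + 23.81 + 0.6423 = 93.58 kWh
Cost = 93.58 kWh × $0.223 = $20.87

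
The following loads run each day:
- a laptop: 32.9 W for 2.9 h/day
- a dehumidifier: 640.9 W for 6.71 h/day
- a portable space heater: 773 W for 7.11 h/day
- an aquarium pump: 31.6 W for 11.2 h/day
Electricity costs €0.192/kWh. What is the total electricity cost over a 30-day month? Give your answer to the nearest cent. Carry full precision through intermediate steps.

laptop: 32.9 W × 2.9 h × 30 d = 2,862 Wh = 2.862 kWh
dehumidifier: 640.9 W × 6.71 h × 30 d = 129,013 Wh = 129 kWh
portable space heater: 773 W × 7.11 h × 30 d = 164,881 Wh = 164.9 kWh
aquarium pump: 31.6 W × 11.2 h × 30 d = 10,618 Wh = 10.62 kWh
Total energy = 2.862 + 129 + 164.9 + 10.62 = 307.4 kWh
Cost = 307.4 kWh × €0.192 = €59.02

€59.02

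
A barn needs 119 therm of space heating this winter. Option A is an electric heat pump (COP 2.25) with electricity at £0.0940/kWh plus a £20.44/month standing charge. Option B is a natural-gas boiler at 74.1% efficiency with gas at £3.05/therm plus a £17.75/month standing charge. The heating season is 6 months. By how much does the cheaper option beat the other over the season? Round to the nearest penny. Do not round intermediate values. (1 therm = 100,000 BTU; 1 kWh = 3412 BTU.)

£327.96

Heat load = 119 therm × 100,000 = 11,900,000 BTU
Gas: input = 11,900,000 / 0.741 = 16,059,379 BTU = 160.6 therm → 160.6 × £3.05 = £489.81; + 6 × £17.75 standing = £596.31
Heat pump: 11,900,000 BTU / 3412 = 3,488 kWh heat; / 2.25 = 1,550 kWh in → × £0.0940 = £145.71; + 6 × £20.44 standing = £268.35
Difference = |£596.31 − £268.35| = £327.96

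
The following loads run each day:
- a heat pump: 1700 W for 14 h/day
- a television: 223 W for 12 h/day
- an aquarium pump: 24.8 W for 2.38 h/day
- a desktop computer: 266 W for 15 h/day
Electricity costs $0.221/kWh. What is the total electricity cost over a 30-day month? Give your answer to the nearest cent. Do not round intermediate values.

heat pump: 1700 W × 14 h × 30 d = 714,000 Wh = 714 kWh
television: 223 W × 12 h × 30 d = 80,280 Wh = 80.28 kWh
aquarium pump: 24.8 W × 2.38 h × 30 d = 1,771 Wh = 1.771 kWh
desktop computer: 266 W × 15 h × 30 d = 119,700 Wh = 119.7 kWh
Total energy = 714 + 80.28 + 1.771 + 119.7 = 915.8 kWh
Cost = 915.8 kWh × $0.221 = $202.38

$202.38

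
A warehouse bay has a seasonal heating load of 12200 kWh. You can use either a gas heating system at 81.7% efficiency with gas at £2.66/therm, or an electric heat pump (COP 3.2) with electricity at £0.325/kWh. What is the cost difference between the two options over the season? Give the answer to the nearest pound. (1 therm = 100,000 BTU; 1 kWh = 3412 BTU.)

£116

Heat load = 12200 kWh × 3412 = 41,626,400 BTU
Gas: input = 41,626,400 / 0.817 = 50,950,306 BTU = 509.5 therm → 509.5 × £2.66 = £1,355.28
Heat pump: 41,626,400 BTU / 3412 = 12,200 kWh heat; / 3.2 = 3,812 kWh in → × £0.325 = £1,239.06
Difference = |£1,355.28 − £1,239.06| = £116.22 ≈ £116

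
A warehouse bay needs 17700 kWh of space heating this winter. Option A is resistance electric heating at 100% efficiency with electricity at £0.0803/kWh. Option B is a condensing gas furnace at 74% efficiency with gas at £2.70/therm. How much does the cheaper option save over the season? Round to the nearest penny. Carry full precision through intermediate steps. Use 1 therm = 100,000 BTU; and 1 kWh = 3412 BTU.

£782.20

Heat load = 17700 kWh × 3412 = 60,392,400 BTU
Gas: input = 60,392,400 / 0.74 = 81,611,351 BTU = 816.1 therm → 816.1 × £2.70 = £2,203.51
Electric: 60,392,400 BTU / 3412 = 17,700 kWh → × £0.0803 = £1,421.31
Difference = |£2,203.51 − £1,421.31| = £782.20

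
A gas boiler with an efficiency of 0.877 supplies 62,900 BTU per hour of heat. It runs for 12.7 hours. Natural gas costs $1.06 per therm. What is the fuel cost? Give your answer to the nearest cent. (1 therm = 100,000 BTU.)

$9.66

Heat delivered = 62,900 BTU/h × 12.7 h = 798,830 BTU
Gas input = 798,830 / 0.877 = 910,867 BTU
= 910,867 / 100,000 = 9.109 therm
Cost = 9.109 × $1.06/therm = $9.66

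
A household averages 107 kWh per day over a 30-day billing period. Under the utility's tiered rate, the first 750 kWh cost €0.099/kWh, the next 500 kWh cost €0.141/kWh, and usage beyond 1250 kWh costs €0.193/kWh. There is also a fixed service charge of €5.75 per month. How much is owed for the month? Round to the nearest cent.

€528.78

Usage = 107 kWh/day × 30 days = 3210 kWh
First 750 kWh × €0.099 = €74.25
Next 500 kWh × €0.141 = €70.50
Remaining 1960 kWh × €0.193 = €378.28
Energy charge = €523.03; + service €5.75 = €528.78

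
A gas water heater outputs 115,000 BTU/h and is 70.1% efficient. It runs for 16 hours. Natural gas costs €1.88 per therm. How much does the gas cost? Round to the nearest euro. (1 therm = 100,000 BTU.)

Heat delivered = 115,000 BTU/h × 16 h = 1,840,000 BTU
Gas input = 1,840,000 / 0.701 = 2,624,822 BTU
= 2,624,822 / 100,000 = 26.25 therm
Cost = 26.25 × €1.88/therm = €49.35 ≈ €49

€49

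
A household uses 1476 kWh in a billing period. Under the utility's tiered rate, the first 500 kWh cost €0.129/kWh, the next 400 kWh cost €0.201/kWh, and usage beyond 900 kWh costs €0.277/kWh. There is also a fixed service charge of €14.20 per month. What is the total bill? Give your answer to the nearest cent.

First 500 kWh × €0.129 = €64.50
Next 400 kWh × €0.201 = €80.40
Remaining 576 kWh × €0.277 = €159.55
Energy charge = €304.45; + service €14.20 = €318.65

€318.65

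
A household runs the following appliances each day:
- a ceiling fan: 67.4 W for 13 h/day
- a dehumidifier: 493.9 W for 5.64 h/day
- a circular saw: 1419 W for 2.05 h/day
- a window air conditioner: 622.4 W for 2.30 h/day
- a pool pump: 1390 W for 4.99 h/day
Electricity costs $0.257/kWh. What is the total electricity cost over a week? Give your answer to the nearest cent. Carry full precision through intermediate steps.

ceiling fan: 67.4 W × 13 h × 7 d = 6,133 Wh = 6.133 kWh
dehumidifier: 493.9 W × 5.64 h × 7 d = 19,499 Wh = 19.5 kWh
circular saw: 1419 W × 2.05 h × 7 d = 20,363 Wh = 20.36 kWh
window air conditioner: 622.4 W × 2.30 h × 7 d = 10,021 Wh = 10.02 kWh
pool pump: 1390 W × 4.99 h × 7 d = 48,553 Wh = 48.55 kWh
Total energy = 6.133 + 19.5 + 20.36 + 10.02 + 48.55 = 104.6 kWh
Cost = 104.6 kWh × $0.257 = $26.87

$26.87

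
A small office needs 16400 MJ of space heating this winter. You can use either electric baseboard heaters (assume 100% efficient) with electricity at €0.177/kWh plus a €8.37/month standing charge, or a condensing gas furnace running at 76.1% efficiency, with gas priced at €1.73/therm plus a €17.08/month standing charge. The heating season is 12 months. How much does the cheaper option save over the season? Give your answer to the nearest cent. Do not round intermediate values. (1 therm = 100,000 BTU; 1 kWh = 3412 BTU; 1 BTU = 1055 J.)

Heat load = 16400 MJ = 16,400,000,000 J / 1055 = 15,545,024 BTU
Gas: input = 15,545,024 / 0.761 = 20,427,101 BTU = 204.3 therm → 204.3 × €1.73 = €353.39; + 12 × €17.08 standing = €558.35
Electric: 15,545,024 BTU / 3412 = 4,556 kWh → × €0.177 = €806.41; + 12 × €8.37 standing = €906.85
Difference = |€558.35 − €906.85| = €348.50

€348.50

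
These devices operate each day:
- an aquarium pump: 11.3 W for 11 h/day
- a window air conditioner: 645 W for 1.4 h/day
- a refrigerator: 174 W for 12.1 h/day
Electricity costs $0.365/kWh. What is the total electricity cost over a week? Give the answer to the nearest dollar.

$8

aquarium pump: 11.3 W × 11 h × 7 d = 870 Wh = 0.8701 kWh
window air conditioner: 645 W × 1.4 h × 7 d = 6,321 Wh = 6.321 kWh
refrigerator: 174 W × 12.1 h × 7 d = 14,738 Wh = 14.74 kWh
Total energy = 0.8701 + 6.321 + 14.74 = 21.93 kWh
Cost = 21.93 kWh × $0.365 = $8.00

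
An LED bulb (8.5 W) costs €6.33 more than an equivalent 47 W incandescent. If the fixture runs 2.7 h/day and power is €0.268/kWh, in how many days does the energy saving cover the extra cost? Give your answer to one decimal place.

Power saved = 47 − 8.5 = 38.5 W
Daily energy saved = 38.5 W × 2.7 h = 104 Wh = 0.10395 kWh
Daily savings = 0.10395 × €0.268 = €0.0279
Payback = €6.33 / €0.0279 per day = 227.2 days

227.2 days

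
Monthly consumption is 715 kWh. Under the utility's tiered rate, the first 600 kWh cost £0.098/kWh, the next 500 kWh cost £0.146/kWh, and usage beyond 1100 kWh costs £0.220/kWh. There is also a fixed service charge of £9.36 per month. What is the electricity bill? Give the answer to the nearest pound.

First 600 kWh × £0.098 = £58.80
Next 115 kWh × £0.146 = £16.79
Remaining tier: 0 kWh (not reached)
Energy charge = £75.59; + service £9.36 = £84.95 ≈ £85

£85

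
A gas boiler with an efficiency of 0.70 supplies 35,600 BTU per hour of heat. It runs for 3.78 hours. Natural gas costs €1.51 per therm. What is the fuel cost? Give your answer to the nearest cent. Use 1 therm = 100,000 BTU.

€2.90

Heat delivered = 35,600 BTU/h × 3.78 h = 134,568 BTU
Gas input = 134,568 / 0.70 = 192,240 BTU
= 192,240 / 100,000 = 1.922 therm
Cost = 1.922 × €1.51/therm = €2.90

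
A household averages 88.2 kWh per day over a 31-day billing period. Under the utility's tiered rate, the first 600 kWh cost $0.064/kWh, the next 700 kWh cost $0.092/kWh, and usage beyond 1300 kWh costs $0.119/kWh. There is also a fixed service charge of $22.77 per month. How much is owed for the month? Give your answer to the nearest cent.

Usage = 88.2 kWh/day × 31 days = 2734.2 kWh
First 600 kWh × $0.064 = $38.40
Next 700 kWh × $0.092 = $64.40
Remaining 1434.2 kWh × $0.119 = $170.67
Energy charge = $273.47; + service $22.77 = $296.24

$296.24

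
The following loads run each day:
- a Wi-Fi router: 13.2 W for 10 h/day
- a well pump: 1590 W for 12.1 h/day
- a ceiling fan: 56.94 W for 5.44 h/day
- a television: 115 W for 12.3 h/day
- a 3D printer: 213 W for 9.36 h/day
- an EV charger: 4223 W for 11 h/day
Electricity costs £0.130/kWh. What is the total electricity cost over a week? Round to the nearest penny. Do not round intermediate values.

Wi-Fi router: 13.2 W × 10 h × 7 d = 924 Wh = 0.924 kWh
well pump: 1590 W × 12.1 h × 7 d = 134,673 Wh = 134.7 kWh
ceiling fan: 56.94 W × 5.44 h × 7 d = 2,168 Wh = 2.168 kWh
television: 115 W × 12.3 h × 7 d = 9,902 Wh = 9.902 kWh
3D printer: 213 W × 9.36 h × 7 d = 13,956 Wh = 13.96 kWh
EV charger: 4223 W × 11 h × 7 d = 325,171 Wh = 325.2 kWh
Total energy = 0.924 + 134.7 + 2.168 + 9.902 + 13.96 + 325.2 = 486.8 kWh
Cost = 486.8 kWh × £0.130 = £63.28

£63.28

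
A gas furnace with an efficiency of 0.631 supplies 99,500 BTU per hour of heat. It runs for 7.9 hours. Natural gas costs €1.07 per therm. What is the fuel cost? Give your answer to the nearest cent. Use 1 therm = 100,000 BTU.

Heat delivered = 99,500 BTU/h × 7.9 h = 786,050 BTU
Gas input = 786,050 / 0.631 = 1,245,721 BTU
= 1,245,721 / 100,000 = 12.46 therm
Cost = 12.46 × €1.07/therm = €13.33

€13.33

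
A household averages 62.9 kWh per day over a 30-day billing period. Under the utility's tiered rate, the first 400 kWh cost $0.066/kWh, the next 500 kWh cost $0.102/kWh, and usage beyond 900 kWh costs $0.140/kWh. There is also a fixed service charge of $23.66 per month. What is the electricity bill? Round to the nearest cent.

$239.24

Usage = 62.9 kWh/day × 30 days = 1887 kWh
First 400 kWh × $0.066 = $26.40
Next 500 kWh × $0.102 = $51.00
Remaining 987 kWh × $0.140 = $138.18
Energy charge = $215.58; + service $23.66 = $239.24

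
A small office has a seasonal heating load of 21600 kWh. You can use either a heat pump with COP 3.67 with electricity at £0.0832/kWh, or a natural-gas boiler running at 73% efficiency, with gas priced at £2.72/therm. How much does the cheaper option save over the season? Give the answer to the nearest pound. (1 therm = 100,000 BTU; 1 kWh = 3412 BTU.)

£2256

Heat load = 21600 kWh × 3412 = 73,699,200 BTU
Gas: input = 73,699,200 / 0.73 = 100,957,808 BTU = 1,010 therm → 1,010 × £2.72 = £2,746.05
Heat pump: 73,699,200 BTU / 3412 = 21,600 kWh heat; / 3.67 = 5,886 kWh in → × £0.0832 = £489.68
Difference = |£2,746.05 − £489.68| = £2,256.37 ≈ £2256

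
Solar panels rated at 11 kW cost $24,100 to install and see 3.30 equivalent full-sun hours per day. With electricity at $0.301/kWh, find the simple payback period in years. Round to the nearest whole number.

Daily generation = 11 kW × 3.30 h = 36.3 kWh
Annual generation = 36.3 × 365 = 13249 kWh
Annual savings = 13249 × $0.301 = $3,988.10
Payback = $24,100 / $3,988.10 = 6.04 years

6 years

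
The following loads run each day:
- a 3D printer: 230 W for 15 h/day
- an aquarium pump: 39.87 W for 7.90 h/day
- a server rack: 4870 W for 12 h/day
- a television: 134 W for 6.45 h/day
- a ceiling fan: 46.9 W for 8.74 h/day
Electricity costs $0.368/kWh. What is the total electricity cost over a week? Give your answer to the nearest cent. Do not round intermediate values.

$163.52

3D printer: 230 W × 15 h × 7 d = 24,150 Wh = 24.15 kWh
aquarium pump: 39.87 W × 7.90 h × 7 d = 2,205 Wh = 2.205 kWh
server rack: 4870 W × 12 h × 7 d = 409,080 Wh = 409.1 kWh
television: 134 W × 6.45 h × 7 d = 6,050 Wh = 6.05 kWh
ceiling fan: 46.9 W × 8.74 h × 7 d = 2,869 Wh = 2.869 kWh
Total energy = 24.15 + 2.205 + 409.1 + 6.05 + 2.869 = 444.4 kWh
Cost = 444.4 kWh × $0.368 = $163.52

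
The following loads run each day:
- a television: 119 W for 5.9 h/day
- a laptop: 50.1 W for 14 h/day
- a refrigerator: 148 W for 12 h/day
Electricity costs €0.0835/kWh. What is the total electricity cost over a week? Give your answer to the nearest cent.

€1.86

television: 119 W × 5.9 h × 7 d = 4,915 Wh = 4.915 kWh
laptop: 50.1 W × 14 h × 7 d = 4,910 Wh = 4.91 kWh
refrigerator: 148 W × 12 h × 7 d = 12,432 Wh = 12.43 kWh
Total energy = 4.915 + 4.91 + 12.43 = 22.26 kWh
Cost = 22.26 kWh × €0.0835 = €1.86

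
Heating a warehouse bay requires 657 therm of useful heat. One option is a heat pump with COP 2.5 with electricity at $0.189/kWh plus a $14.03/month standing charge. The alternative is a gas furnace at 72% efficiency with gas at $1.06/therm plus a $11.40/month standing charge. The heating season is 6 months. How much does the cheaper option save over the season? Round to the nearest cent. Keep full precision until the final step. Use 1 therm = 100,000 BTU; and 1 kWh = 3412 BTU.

Heat load = 657 therm × 100,000 = 65,700,000 BTU
Gas: input = 65,700,000 / 0.72 = 91,250,000 BTU = 912.5 therm → 912.5 × $1.06 = $967.25; + 6 × $11.40 standing = $1,035.65
Heat pump: 65,700,000 BTU / 3412 = 19,260 kWh heat; / 2.5 = 7,702 kWh in → × $0.189 = $1,455.72; + 6 × $14.03 standing = $1,539.90
Difference = |$1,035.65 − $1,539.90| = $504.25

$504.25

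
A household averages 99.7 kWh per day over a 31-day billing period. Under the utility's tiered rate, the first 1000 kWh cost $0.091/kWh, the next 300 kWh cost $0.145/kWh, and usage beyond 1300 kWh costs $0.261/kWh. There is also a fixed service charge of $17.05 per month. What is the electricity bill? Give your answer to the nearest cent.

$618.92

Usage = 99.7 kWh/day × 31 days = 3090.7 kWh
First 1000 kWh × $0.091 = $91.00
Next 300 kWh × $0.145 = $43.50
Remaining 1790.7 kWh × $0.261 = $467.37
Energy charge = $601.87; + service $17.05 = $618.92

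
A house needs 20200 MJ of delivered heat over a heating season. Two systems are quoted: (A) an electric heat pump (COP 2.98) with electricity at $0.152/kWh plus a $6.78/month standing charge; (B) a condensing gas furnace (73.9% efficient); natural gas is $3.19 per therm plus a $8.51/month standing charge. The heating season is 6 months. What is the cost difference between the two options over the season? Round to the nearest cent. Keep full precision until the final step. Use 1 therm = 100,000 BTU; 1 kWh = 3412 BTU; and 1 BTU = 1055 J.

Heat load = 20200 MJ = 20,200,000,000 J / 1055 = 19,146,919 BTU
Gas: input = 19,146,919 / 0.739 = 25,909,228 BTU = 259.1 therm → 259.1 × $3.19 = $826.50; + 6 × $8.51 standing = $877.56
Heat pump: 19,146,919 BTU / 3412 = 5,612 kWh heat; / 2.98 = 1,883 kWh in → × $0.152 = $286.23; + 6 × $6.78 standing = $326.91
Difference = |$877.56 − $326.91| = $550.65

$550.65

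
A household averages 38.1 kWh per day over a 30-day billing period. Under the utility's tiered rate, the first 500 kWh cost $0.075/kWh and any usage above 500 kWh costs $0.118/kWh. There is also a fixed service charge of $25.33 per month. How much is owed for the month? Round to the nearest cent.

$138.70

Usage = 38.1 kWh/day × 30 days = 1143 kWh
First 500 kWh × $0.075 = $37.50
Remaining 643 kWh × $0.118 = $75.87
Energy charge = $113.37; + service $25.33 = $138.70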